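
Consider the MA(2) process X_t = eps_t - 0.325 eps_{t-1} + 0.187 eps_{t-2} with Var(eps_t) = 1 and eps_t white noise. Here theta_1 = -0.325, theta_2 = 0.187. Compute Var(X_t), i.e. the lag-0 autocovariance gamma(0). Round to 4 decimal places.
\gamma(0) = 1.1406

For an MA(q) process X_t = eps_t + sum_i theta_i eps_{t-i} with
Var(eps_t) = sigma^2, the variance is
  gamma(0) = sigma^2 * (1 + sum_i theta_i^2).
  sum_i theta_i^2 = (-0.325)^2 + (0.187)^2 = 0.105625 + 0.034969 = 0.140594.
  gamma(0) = 1 * (1 + 0.140594) = 1 * 1.140594 = 1.140594, which rounds to 1.1406.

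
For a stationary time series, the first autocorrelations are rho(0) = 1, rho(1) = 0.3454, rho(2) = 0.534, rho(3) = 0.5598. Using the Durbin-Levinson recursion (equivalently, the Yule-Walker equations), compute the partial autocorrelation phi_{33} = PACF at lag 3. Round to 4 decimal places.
\phi_{33} = 0.4370

The PACF at lag k is phi_{kk}, the last component of the solution
to the Yule-Walker system G_k phi = r_k where
  (G_k)_{ij} = rho(|i - j|), (r_k)_i = rho(i), i,j = 1..k.
Equivalently, Durbin-Levinson gives phi_{kk} iteratively:
  phi_{11} = rho(1)
  phi_{kk} = [rho(k) - sum_{j=1..k-1} phi_{k-1,j} rho(k-j)]
            / [1 - sum_{j=1..k-1} phi_{k-1,j} rho(j)],
  phi_{k,j} = phi_{k-1,j} - phi_{kk} phi_{k-1,k-j},  j = 1..k-1.
Step k = 1:
  phi_11 = rho(1) = 0.3454.
Step k = 2:
  phi_22 = [rho(2) - phi_11 rho(1)] / [1 - phi_11 rho(1)] = [0.534 - (0.3454)(0.3454)] / [1 - (0.3454)(0.3454)]
         = 0.41469884 / 0.88069884 = 0.470875.
  Update: phi_21 = phi_11 - phi_22 phi_11 = 0.3454 - (0.470875)(0.3454) = 0.18276.
Step k = 3:
  phi_33 = [rho(3) - phi_21 rho(2) - phi_22 rho(1)] / [1 - phi_21 rho(1) - phi_22 rho(2)]
    numerator   = 0.5598 - (0.18276)(0.534) - (0.470875)(0.3454) = 0.2995661
    denominator = 1 - (0.18276)(0.3454) - (0.470875)(0.534) = 0.68542763
  phi_33 = 0.2995661 / 0.68542763 = 0.437.
Therefore phi_{33} = 0.4370.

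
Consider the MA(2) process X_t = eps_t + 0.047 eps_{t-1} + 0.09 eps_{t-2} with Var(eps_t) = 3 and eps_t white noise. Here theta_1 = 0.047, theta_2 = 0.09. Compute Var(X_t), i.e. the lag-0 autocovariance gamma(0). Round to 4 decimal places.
\gamma(0) = 3.0309

For an MA(q) process X_t = eps_t + sum_i theta_i eps_{t-i} with
Var(eps_t) = sigma^2, the variance is
  gamma(0) = sigma^2 * (1 + sum_i theta_i^2).
  sum_i theta_i^2 = (0.047)^2 + (0.09)^2 = 0.002209 + 0.0081 = 0.010309.
  gamma(0) = 3 * (1 + 0.010309) = 3 * 1.010309 = 3.030927, which rounds to 3.0309.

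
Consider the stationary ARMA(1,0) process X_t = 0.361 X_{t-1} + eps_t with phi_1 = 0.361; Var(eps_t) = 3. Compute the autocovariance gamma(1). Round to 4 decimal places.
\gamma(1) = 1.2453

Multiply the model equation by X_{t-k} and take expectations. With theta_0 = psi_0 = 1 and psi_j the MA(infinity) weights, this gives
  gamma(k) - sum_i phi_i gamma(k-i) = c_k,
  c_k = sigma^2 * sum_{j=k..q} theta_j psi_{j-k}   (c_k = 0 for k > q),
using gamma(-m) = gamma(m).
Pure AR (q = 0): c_0 = sigma^2 = 3, c_k = 0 for k >= 1.
Equations for k = 0 and k = 1 (AR order 1):
  gamma(0) = phi_1 gamma(1) + c_0
  gamma(1) = phi_1 gamma(0) + c_1
Substituting the second into the first: gamma(0) (1 - phi_1^2) = c_0 + phi_1 c_1, so
  gamma(0) = c_0 / (1 - phi_1^2) = 3 / (1 - (0.361)^2) = 3 / 0.869679 = 3.449549.
  gamma(1) = phi_1 gamma(0) = (0.361)(3.449549) = 1.245287.
Therefore gamma(1) = 1.2453 (to 4 decimal places).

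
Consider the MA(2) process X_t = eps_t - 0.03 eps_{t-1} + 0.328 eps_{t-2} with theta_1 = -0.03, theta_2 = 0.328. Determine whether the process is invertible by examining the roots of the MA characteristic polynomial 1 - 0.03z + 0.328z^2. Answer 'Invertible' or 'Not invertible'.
\text{Invertible}

The MA(q) characteristic polynomial is P(z) = 1 - 0.03z + 0.328z^2.
Invertibility requires all roots to lie outside the unit circle, i.e. |z| > 1 for every root.
Set 1 + (-0.03) z + (0.328) z^2 = 0, i.e. a z^2 + b z + c = 0 with a = 0.328, b = -0.03, c = 1.
Discriminant D = b^2 - 4ac = (-0.03)^2 - 4*(0.328)*1 = 0.0009 - (1.312) = -1.3111.
D < 0, so the roots are the complex-conjugate pair z = (-b +/- i sqrt(-D)) / (2a) = 0.0457 +/- 1.7455i.
For a conjugate pair |z|^2 = z * conj(z) = (product of roots) = c/a = 1/(0.328) = 3.04878, so |z| = sqrt(3.04878) = 1.7461 for both roots.
Moduli of all roots: 1.7461, 1.7461.
All moduli strictly greater than 1? Yes.
Verdict: Invertible.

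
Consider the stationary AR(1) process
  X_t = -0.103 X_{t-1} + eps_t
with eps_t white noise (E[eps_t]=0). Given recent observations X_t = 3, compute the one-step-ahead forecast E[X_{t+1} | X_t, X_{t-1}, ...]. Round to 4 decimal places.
E[X_{t+1} \mid \mathcal F_t] = -0.3090

For an AR(p) model X_t = c + sum_i phi_i X_{t-i} + eps_t, the
one-step-ahead conditional mean is
  E[X_{t+1} | X_t, ...] = c + sum_i phi_i X_{t+1-i}.
Substitute known values:
  E[X_{t+1} | ...] = (-0.103) * (3)
                   = -0.3090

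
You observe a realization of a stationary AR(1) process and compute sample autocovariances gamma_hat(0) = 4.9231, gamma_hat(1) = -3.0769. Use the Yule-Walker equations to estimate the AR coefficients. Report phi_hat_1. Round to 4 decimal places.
\hat\phi_{1} = -0.6250

The Yule-Walker equations for an AR(p) process read, in matrix form,
  Gamma_p phi = r_p,   with   (Gamma_p)_{ij} = gamma(|i - j|),
                       (r_p)_i = gamma(i),   i,j = 1..p.
Substitute the sample gammas (Toeplitz matrix and right-hand side of size 1):
  Gamma_p = [[4.9231]]
  r_p     = [-3.0769]
With p = 1 this is the single equation gamma(0) phi_1 = gamma(1):
  phi_hat_1 = gamma(1) / gamma(0) = -3.0769 / 4.9231 = -0.6250.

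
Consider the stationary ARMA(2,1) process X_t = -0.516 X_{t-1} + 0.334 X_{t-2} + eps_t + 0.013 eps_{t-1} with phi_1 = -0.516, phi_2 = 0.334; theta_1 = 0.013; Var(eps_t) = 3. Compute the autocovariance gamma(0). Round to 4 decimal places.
\gamma(0) = 8.2788

Multiply the model equation by X_{t-k} and take expectations. With theta_0 = psi_0 = 1 and psi_j the MA(infinity) weights, this gives
  gamma(k) - sum_i phi_i gamma(k-i) = c_k,
  c_k = sigma^2 * sum_{j=k..q} theta_j psi_{j-k}   (c_k = 0 for k > q),
using gamma(-m) = gamma(m).
psi-weights needed (psi_j = theta_j + sum_i phi_i psi_{j-i}):
  psi_1 = theta_1 + phi_1 = 0.013 + (-0.516) = -0.503
Right-hand sides:
  c_0 = sigma^2 (1 + theta_1 psi_1) = 3 * (1 + (0.013)(-0.503)) = 3 * 0.993461 = 2.980383
  c_1 = sigma^2 theta_1 = 3 * (0.013) = 0.039
  c_2 = 0
Equations for k = 0, 1, 2 (AR order 2, c_2 = 0):
  (E0) gamma(0) = phi_1 gamma(1) + phi_2 gamma(2) + c_0
  (E1) gamma(1) = phi_1 gamma(0) + phi_2 gamma(1) + c_1
  (E2) gamma(2) = phi_1 gamma(1) + phi_2 gamma(0)
From (E1): gamma(1) = A gamma(0) + B with
  A = phi_1 / (1 - phi_2) = -0.516 / 0.666 = -0.774775,   B = c_1 / (1 - phi_2) = 0.039 / 0.666 = 0.058559.
Insert (E2) into (E0): gamma(0) (1 - phi_2^2) = phi_1 (1 + phi_2) gamma(1) + c_0.
  phi_1 (1 + phi_2) = (-0.516)(1.334) = -0.688344,   1 - phi_2^2 = 0.888444.
Replace gamma(1) by A gamma(0) + B and collect gamma(0):
  gamma(0) [0.888444 - (-0.688344)(-0.774775)] = (-0.688344)(0.058559) + 2.980383
  gamma(0) * 0.355132 = 2.940075
  gamma(0) = 2.940075 / 0.355132 = 8.278812.
Therefore gamma(0) = 8.2788 (to 4 decimal places).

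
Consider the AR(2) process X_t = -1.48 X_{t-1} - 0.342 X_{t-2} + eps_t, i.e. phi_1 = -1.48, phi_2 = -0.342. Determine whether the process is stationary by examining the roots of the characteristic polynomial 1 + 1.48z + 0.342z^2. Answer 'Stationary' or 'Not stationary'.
\text{Not stationary}

The AR(p) characteristic polynomial is P(z) = 1 + 1.48z + 0.342z^2.
Stationarity requires all roots to lie outside the unit circle, i.e. |z| > 1 for every root.
Set 1 + (1.48) z + (0.342) z^2 = 0, i.e. a z^2 + b z + c = 0 with a = 0.342, b = 1.48, c = 1.
Discriminant D = b^2 - 4ac = (1.48)^2 - 4*(0.342)*1 = 2.1904 - (1.368) = 0.8224.
D >= 0, so the roots are real: z = (-b +/- sqrt(D)) / (2a) = (-1.48 +/- 0.906863) / (0.684).
  z_1 = (-1.48 + 0.906863) / (0.684) = -0.8379,   |z_1| = 0.8379.
  z_2 = (-1.48 - 0.906863) / (0.684) = -3.4896,   |z_2| = 3.4896.
Moduli of all roots: 0.8379, 3.4896.
All moduli strictly greater than 1? No.
Verdict: Not stationary.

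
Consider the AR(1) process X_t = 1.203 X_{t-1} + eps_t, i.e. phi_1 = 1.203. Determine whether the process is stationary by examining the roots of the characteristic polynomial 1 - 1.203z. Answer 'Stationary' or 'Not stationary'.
\text{Not stationary}

The AR(p) characteristic polynomial is P(z) = 1 - 1.203z.
Stationarity requires all roots to lie outside the unit circle, i.e. |z| > 1 for every root.
This is linear in z: 1 + (-1.203) z = 0  =>  z = -1/(-1.203) = 0.831255,  |z| = 0.831255.
Moduli of all roots: 0.8313.
All moduli strictly greater than 1? No.
Verdict: Not stationary.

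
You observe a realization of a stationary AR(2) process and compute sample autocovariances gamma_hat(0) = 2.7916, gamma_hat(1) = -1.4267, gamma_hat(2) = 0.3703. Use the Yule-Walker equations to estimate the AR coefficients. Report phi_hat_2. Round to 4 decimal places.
\hat\phi_{2} = -0.1740

The Yule-Walker equations for an AR(p) process read, in matrix form,
  Gamma_p phi = r_p,   with   (Gamma_p)_{ij} = gamma(|i - j|),
                       (r_p)_i = gamma(i),   i,j = 1..p.
Substitute the sample gammas (Toeplitz matrix and right-hand side of size 2):
  Gamma_p = [[2.7916, -1.4267], [-1.4267, 2.7916]]
  r_p     = [-1.4267, 0.3703]
Written out:
  2.7916 phi_1 - 1.4267 phi_2 = -1.4267
  -1.4267 phi_1 + 2.7916 phi_2 = 0.3703
Solve by Cramer's rule:
  det = gamma(0)^2 - gamma(1)^2 = (2.7916)^2 - (-1.4267)^2 = 7.79303056 - 2.03547289 = 5.75755767
  phi_hat_1 = [gamma(1) gamma(0) - gamma(1) gamma(2)] / det = [(-1.4267)(2.7916) - (-1.4267)(0.3703)] / 5.75755767 = -3.45446871 / 5.75755767 = -0.6
  phi_hat_2 = [gamma(0) gamma(2) - gamma(1)^2] / det = [(2.7916)(0.3703) - (-1.4267)^2] / 5.75755767 = -1.00174341 / 5.75755767 = -0.174
So phi_hat = [-0.6000, -0.1740].
Therefore phi_hat_2 = -0.1740.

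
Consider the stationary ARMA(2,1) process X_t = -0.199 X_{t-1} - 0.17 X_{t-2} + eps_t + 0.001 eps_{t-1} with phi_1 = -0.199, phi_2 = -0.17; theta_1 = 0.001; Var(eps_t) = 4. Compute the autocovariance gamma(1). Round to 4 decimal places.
\gamma(1) = -0.7178

Multiply the model equation by X_{t-k} and take expectations. With theta_0 = psi_0 = 1 and psi_j the MA(infinity) weights, this gives
  gamma(k) - sum_i phi_i gamma(k-i) = c_k,
  c_k = sigma^2 * sum_{j=k..q} theta_j psi_{j-k}   (c_k = 0 for k > q),
using gamma(-m) = gamma(m).
psi-weights needed (psi_j = theta_j + sum_i phi_i psi_{j-i}):
  psi_1 = theta_1 + phi_1 = 0.001 + (-0.199) = -0.198
Right-hand sides:
  c_0 = sigma^2 (1 + theta_1 psi_1) = 4 * (1 + (0.001)(-0.198)) = 4 * 0.999802 = 3.999208
  c_1 = sigma^2 theta_1 = 4 * (0.001) = 0.004
  c_2 = 0
Equations for k = 0, 1, 2 (AR order 2, c_2 = 0):
  (E0) gamma(0) = phi_1 gamma(1) + phi_2 gamma(2) + c_0
  (E1) gamma(1) = phi_1 gamma(0) + phi_2 gamma(1) + c_1
  (E2) gamma(2) = phi_1 gamma(1) + phi_2 gamma(0)
From (E1): gamma(1) = A gamma(0) + B with
  A = phi_1 / (1 - phi_2) = -0.199 / 1.17 = -0.170085,   B = c_1 / (1 - phi_2) = 0.004 / 1.17 = 0.003419.
Insert (E2) into (E0): gamma(0) (1 - phi_2^2) = phi_1 (1 + phi_2) gamma(1) + c_0.
  phi_1 (1 + phi_2) = (-0.199)(0.83) = -0.16517,   1 - phi_2^2 = 0.9711.
Replace gamma(1) by A gamma(0) + B and collect gamma(0):
  gamma(0) [0.9711 - (-0.16517)(-0.170085)] = (-0.16517)(0.003419) + 3.999208
  gamma(0) * 0.943007 = 3.998643
  gamma(0) = 3.998643 / 0.943007 = 4.240311.
  gamma(1) = A gamma(0) + B = (-0.170085)(4.240311) + (0.003419) = -0.717797.
Therefore gamma(1) = -0.7178 (to 4 decimal places).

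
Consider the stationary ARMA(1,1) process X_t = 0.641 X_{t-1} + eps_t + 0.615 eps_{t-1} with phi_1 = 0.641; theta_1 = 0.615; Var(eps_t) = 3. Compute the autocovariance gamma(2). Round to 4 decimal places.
\gamma(2) = 5.7160

Multiply the model equation by X_{t-k} and take expectations. With theta_0 = psi_0 = 1 and psi_j the MA(infinity) weights, this gives
  gamma(k) - sum_i phi_i gamma(k-i) = c_k,
  c_k = sigma^2 * sum_{j=k..q} theta_j psi_{j-k}   (c_k = 0 for k > q),
using gamma(-m) = gamma(m).
psi-weights needed (psi_j = theta_j + sum_i phi_i psi_{j-i}):
  psi_1 = theta_1 + phi_1 = 0.615 + (0.641) = 1.256
Right-hand sides:
  c_0 = sigma^2 (1 + theta_1 psi_1) = 3 * (1 + (0.615)(1.256)) = 3 * 1.77244 = 5.31732
  c_1 = sigma^2 theta_1 = 3 * (0.615) = 1.845
  c_2 = 0
Equations for k = 0 and k = 1 (AR order 1):
  gamma(0) = phi_1 gamma(1) + c_0
  gamma(1) = phi_1 gamma(0) + c_1
Substituting the second into the first: gamma(0) (1 - phi_1^2) = c_0 + phi_1 c_1, so
  gamma(0) = (c_0 + phi_1 c_1) / (1 - phi_1^2) = (5.31732 + (0.641)(1.845)) / (1 - (0.641)^2) = 6.499965 / 0.589119 = 11.033365.
  gamma(1) = phi_1 gamma(0) + c_1 = (0.641)(11.033365) + (1.845) = 8.917387.
For k = 2 (> q): gamma(2) = phi_1 gamma(1) = (0.641)(8.917387) = 5.716045.
Therefore gamma(2) = 5.7160 (to 4 decimal places).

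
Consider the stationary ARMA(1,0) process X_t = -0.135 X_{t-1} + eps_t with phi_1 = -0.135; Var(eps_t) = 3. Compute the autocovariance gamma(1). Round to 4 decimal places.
\gamma(1) = -0.4125

Multiply the model equation by X_{t-k} and take expectations. With theta_0 = psi_0 = 1 and psi_j the MA(infinity) weights, this gives
  gamma(k) - sum_i phi_i gamma(k-i) = c_k,
  c_k = sigma^2 * sum_{j=k..q} theta_j psi_{j-k}   (c_k = 0 for k > q),
using gamma(-m) = gamma(m).
Pure AR (q = 0): c_0 = sigma^2 = 3, c_k = 0 for k >= 1.
Equations for k = 0 and k = 1 (AR order 1):
  gamma(0) = phi_1 gamma(1) + c_0
  gamma(1) = phi_1 gamma(0) + c_1
Substituting the second into the first: gamma(0) (1 - phi_1^2) = c_0 + phi_1 c_1, so
  gamma(0) = c_0 / (1 - phi_1^2) = 3 / (1 - (-0.135)^2) = 3 / 0.981775 = 3.05569.
  gamma(1) = phi_1 gamma(0) = (-0.135)(3.05569) = -0.412518.
Therefore gamma(1) = -0.4125 (to 4 decimal places).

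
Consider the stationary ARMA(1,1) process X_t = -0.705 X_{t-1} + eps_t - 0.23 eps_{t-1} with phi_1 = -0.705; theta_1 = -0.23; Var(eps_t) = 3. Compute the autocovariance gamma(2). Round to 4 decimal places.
\gamma(2) = 4.5692

Multiply the model equation by X_{t-k} and take expectations. With theta_0 = psi_0 = 1 and psi_j the MA(infinity) weights, this gives
  gamma(k) - sum_i phi_i gamma(k-i) = c_k,
  c_k = sigma^2 * sum_{j=k..q} theta_j psi_{j-k}   (c_k = 0 for k > q),
using gamma(-m) = gamma(m).
psi-weights needed (psi_j = theta_j + sum_i phi_i psi_{j-i}):
  psi_1 = theta_1 + phi_1 = -0.23 + (-0.705) = -0.935
Right-hand sides:
  c_0 = sigma^2 (1 + theta_1 psi_1) = 3 * (1 + (-0.23)(-0.935)) = 3 * 1.21505 = 3.64515
  c_1 = sigma^2 theta_1 = 3 * (-0.23) = -0.69
  c_2 = 0
Equations for k = 0 and k = 1 (AR order 1):
  gamma(0) = phi_1 gamma(1) + c_0
  gamma(1) = phi_1 gamma(0) + c_1
Substituting the second into the first: gamma(0) (1 - phi_1^2) = c_0 + phi_1 c_1, so
  gamma(0) = (c_0 + phi_1 c_1) / (1 - phi_1^2) = (3.64515 + (-0.705)(-0.69)) / (1 - (-0.705)^2) = 4.1316 / 0.502975 = 8.214325.
  gamma(1) = phi_1 gamma(0) + c_1 = (-0.705)(8.214325) + (-0.69) = -6.481099.
For k = 2 (> q): gamma(2) = phi_1 gamma(1) = (-0.705)(-6.481099) = 4.569175.
Therefore gamma(2) = 4.5692 (to 4 decimal places).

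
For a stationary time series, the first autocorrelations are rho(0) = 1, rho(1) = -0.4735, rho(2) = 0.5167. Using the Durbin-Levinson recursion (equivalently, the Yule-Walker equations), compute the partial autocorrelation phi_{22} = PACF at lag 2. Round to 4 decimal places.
\phi_{22} = 0.3770

The PACF at lag k is phi_{kk}, the last component of the solution
to the Yule-Walker system G_k phi = r_k where
  (G_k)_{ij} = rho(|i - j|), (r_k)_i = rho(i), i,j = 1..k.
Equivalently, Durbin-Levinson gives phi_{kk} iteratively:
  phi_{11} = rho(1)
  phi_{kk} = [rho(k) - sum_{j=1..k-1} phi_{k-1,j} rho(k-j)]
            / [1 - sum_{j=1..k-1} phi_{k-1,j} rho(j)],
  phi_{k,j} = phi_{k-1,j} - phi_{kk} phi_{k-1,k-j},  j = 1..k-1.
Step k = 1:
  phi_11 = rho(1) = -0.4735.
Step k = 2:
  phi_22 = [rho(2) - phi_11 rho(1)] / [1 - phi_11 rho(1)] = [0.5167 - (-0.4735)(-0.4735)] / [1 - (-0.4735)(-0.4735)]
         = 0.29249775 / 0.77579775 = 0.377.
Therefore phi_{22} = 0.3770.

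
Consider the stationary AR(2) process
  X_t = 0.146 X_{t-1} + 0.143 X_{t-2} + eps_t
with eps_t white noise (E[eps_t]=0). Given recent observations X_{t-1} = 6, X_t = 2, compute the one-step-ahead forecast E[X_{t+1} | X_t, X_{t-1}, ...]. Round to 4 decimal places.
E[X_{t+1} \mid \mathcal F_t] = 1.1500

For an AR(p) model X_t = c + sum_i phi_i X_{t-i} + eps_t, the
one-step-ahead conditional mean is
  E[X_{t+1} | X_t, ...] = c + sum_i phi_i X_{t+1-i}.
Substitute known values:
  E[X_{t+1} | ...] = (0.146) * (2) + (0.143) * (6)
                   = 1.1500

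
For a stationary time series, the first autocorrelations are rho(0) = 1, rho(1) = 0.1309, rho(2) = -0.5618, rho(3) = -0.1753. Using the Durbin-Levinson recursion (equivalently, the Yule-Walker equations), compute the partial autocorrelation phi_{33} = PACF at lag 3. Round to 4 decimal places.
\phi_{33} = 0.0291

The PACF at lag k is phi_{kk}, the last component of the solution
to the Yule-Walker system G_k phi = r_k where
  (G_k)_{ij} = rho(|i - j|), (r_k)_i = rho(i), i,j = 1..k.
Equivalently, Durbin-Levinson gives phi_{kk} iteratively:
  phi_{11} = rho(1)
  phi_{kk} = [rho(k) - sum_{j=1..k-1} phi_{k-1,j} rho(k-j)]
            / [1 - sum_{j=1..k-1} phi_{k-1,j} rho(j)],
  phi_{k,j} = phi_{k-1,j} - phi_{kk} phi_{k-1,k-j},  j = 1..k-1.
Step k = 1:
  phi_11 = rho(1) = 0.1309.
Step k = 2:
  phi_22 = [rho(2) - phi_11 rho(1)] / [1 - phi_11 rho(1)] = [-0.5618 - (0.1309)(0.1309)] / [1 - (0.1309)(0.1309)]
         = -0.57893481 / 0.98286519 = -0.589028.
  Update: phi_21 = phi_11 - phi_22 phi_11 = 0.1309 - (-0.589028)(0.1309) = 0.208004.
Step k = 3:
  phi_33 = [rho(3) - phi_21 rho(2) - phi_22 rho(1)] / [1 - phi_21 rho(1) - phi_22 rho(2)]
    numerator   = -0.1753 - (0.208004)(-0.5618) - (-0.589028)(0.1309) = 0.01866022
    denominator = 1 - (0.208004)(0.1309) - (-0.589028)(-0.5618) = 0.64185656
  phi_33 = 0.01866022 / 0.64185656 = 0.0291.
Therefore phi_{33} = 0.0291.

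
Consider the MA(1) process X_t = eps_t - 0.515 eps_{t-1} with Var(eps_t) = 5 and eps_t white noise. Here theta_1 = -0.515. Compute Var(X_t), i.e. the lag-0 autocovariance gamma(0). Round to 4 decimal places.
\gamma(0) = 6.3261

For an MA(q) process X_t = eps_t + sum_i theta_i eps_{t-i} with
Var(eps_t) = sigma^2, the variance is
  gamma(0) = sigma^2 * (1 + sum_i theta_i^2).
  sum_i theta_i^2 = (-0.515)^2 = 0.265225.
  gamma(0) = 5 * (1 + 0.265225) = 5 * 1.265225 = 6.326125, which rounds to 6.3261.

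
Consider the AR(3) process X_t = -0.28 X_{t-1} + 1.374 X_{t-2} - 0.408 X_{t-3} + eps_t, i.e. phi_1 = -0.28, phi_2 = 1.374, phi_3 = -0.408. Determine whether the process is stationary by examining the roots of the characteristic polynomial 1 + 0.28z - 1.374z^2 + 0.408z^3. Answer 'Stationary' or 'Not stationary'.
\text{Not stationary}

The AR(p) characteristic polynomial is P(z) = 1 + 0.28z - 1.374z^2 + 0.408z^3.
Stationarity requires all roots to lie outside the unit circle, i.e. |z| > 1 for every root.
Degree 3: look for a simple real root z0 first, then factor out (1 - z/z0) and solve the remaining quadratic.
Testing z0 = 1.25: P(1.25) = 1 + (0.28)(1.25) + (-1.374)(1.25)^2 + (0.408)(1.25)^3
  = 1 + (0.35) + (-2.146875) + (0.796875) = 0.  So z_0 = 1.25 is a root, |z_0| = 1.25.
Divide out the factor (1 - 0.8 z) = (1 - z/z0) (since 1/z0 = 0.8):
  P(z) = (1 - 0.8 z)(1 + (1.08) z + (-0.51) z^2)
  [check: z-coef 1.08 - (0.8) = 0.28; z^2-coef -0.51 - (0.8)(1.08) = -1.374; z^3-coef -(0.8)(-0.51) = 0.408.]
Remaining roots from the quadratic factor 1 + (1.08) z + (-0.51) z^2:
  Set 1 + (1.08) z + (-0.51) z^2 = 0, i.e. a z^2 + b z + c = 0 with a = -0.51, b = 1.08, c = 1.
  Discriminant D = b^2 - 4ac = (1.08)^2 - 4*(-0.51)*1 = 1.1664 - (-2.04) = 3.2064.
  D >= 0, so the roots are real: z = (-b +/- sqrt(D)) / (2a) = (-1.08 +/- 1.790642) / (-1.02).
    z_1 = (-1.08 + 1.790642) / (-1.02) = -0.6967,   |z_1| = 0.6967.
    z_2 = (-1.08 - 1.790642) / (-1.02) = 2.8144,   |z_2| = 2.8144.
Moduli of all roots: 1.2500, 0.6967, 2.8144.
All moduli strictly greater than 1? No.
Verdict: Not stationary.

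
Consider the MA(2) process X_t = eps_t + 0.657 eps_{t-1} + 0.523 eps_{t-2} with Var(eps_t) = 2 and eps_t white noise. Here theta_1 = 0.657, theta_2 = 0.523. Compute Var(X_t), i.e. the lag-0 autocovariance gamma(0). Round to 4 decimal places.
\gamma(0) = 3.4104

For an MA(q) process X_t = eps_t + sum_i theta_i eps_{t-i} with
Var(eps_t) = sigma^2, the variance is
  gamma(0) = sigma^2 * (1 + sum_i theta_i^2).
  sum_i theta_i^2 = (0.657)^2 + (0.523)^2 = 0.431649 + 0.273529 = 0.705178.
  gamma(0) = 2 * (1 + 0.705178) = 2 * 1.705178 = 3.410356, which rounds to 3.4104.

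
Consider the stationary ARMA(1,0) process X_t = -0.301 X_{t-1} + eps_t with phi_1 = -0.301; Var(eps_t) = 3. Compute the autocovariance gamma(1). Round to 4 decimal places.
\gamma(1) = -0.9930

Multiply the model equation by X_{t-k} and take expectations. With theta_0 = psi_0 = 1 and psi_j the MA(infinity) weights, this gives
  gamma(k) - sum_i phi_i gamma(k-i) = c_k,
  c_k = sigma^2 * sum_{j=k..q} theta_j psi_{j-k}   (c_k = 0 for k > q),
using gamma(-m) = gamma(m).
Pure AR (q = 0): c_0 = sigma^2 = 3, c_k = 0 for k >= 1.
Equations for k = 0 and k = 1 (AR order 1):
  gamma(0) = phi_1 gamma(1) + c_0
  gamma(1) = phi_1 gamma(0) + c_1
Substituting the second into the first: gamma(0) (1 - phi_1^2) = c_0 + phi_1 c_1, so
  gamma(0) = c_0 / (1 - phi_1^2) = 3 / (1 - (-0.301)^2) = 3 / 0.909399 = 3.298882.
  gamma(1) = phi_1 gamma(0) = (-0.301)(3.298882) = -0.992963.
Therefore gamma(1) = -0.9930 (to 4 decimal places).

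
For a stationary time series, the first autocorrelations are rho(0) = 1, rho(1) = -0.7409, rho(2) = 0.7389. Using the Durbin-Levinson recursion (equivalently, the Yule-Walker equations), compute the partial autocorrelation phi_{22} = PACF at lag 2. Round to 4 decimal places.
\phi_{22} = 0.4212

The PACF at lag k is phi_{kk}, the last component of the solution
to the Yule-Walker system G_k phi = r_k where
  (G_k)_{ij} = rho(|i - j|), (r_k)_i = rho(i), i,j = 1..k.
Equivalently, Durbin-Levinson gives phi_{kk} iteratively:
  phi_{11} = rho(1)
  phi_{kk} = [rho(k) - sum_{j=1..k-1} phi_{k-1,j} rho(k-j)]
            / [1 - sum_{j=1..k-1} phi_{k-1,j} rho(j)],
  phi_{k,j} = phi_{k-1,j} - phi_{kk} phi_{k-1,k-j},  j = 1..k-1.
Step k = 1:
  phi_11 = rho(1) = -0.7409.
Step k = 2:
  phi_22 = [rho(2) - phi_11 rho(1)] / [1 - phi_11 rho(1)] = [0.7389 - (-0.7409)(-0.7409)] / [1 - (-0.7409)(-0.7409)]
         = 0.18996719 / 0.45106719 = 0.4212.
Therefore phi_{22} = 0.4212.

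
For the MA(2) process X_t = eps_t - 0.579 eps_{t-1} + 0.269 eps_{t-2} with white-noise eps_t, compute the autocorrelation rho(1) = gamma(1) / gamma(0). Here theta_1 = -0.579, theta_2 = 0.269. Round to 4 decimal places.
\rho(1) = -0.5220

For an MA(q) process with theta_0 = 1, the autocovariance is
  gamma(k) = sigma^2 * sum_{i=0..q-k} theta_i * theta_{i+k},
and rho(k) = gamma(k) / gamma(0). Sigma^2 cancels.
  numerator   = (1)*(-0.579) + (-0.579)*(0.269) = -0.734751.
  denominator = (1)^2 + (-0.579)^2 + (0.269)^2 = 1.407602.
  rho(1) = -0.734751 / 1.407602 = -0.5220.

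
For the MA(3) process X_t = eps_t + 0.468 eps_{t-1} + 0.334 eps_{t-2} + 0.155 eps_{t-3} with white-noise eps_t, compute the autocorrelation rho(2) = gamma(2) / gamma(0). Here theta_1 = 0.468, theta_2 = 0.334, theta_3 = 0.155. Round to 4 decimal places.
\rho(2) = 0.3001

For an MA(q) process with theta_0 = 1, the autocovariance is
  gamma(k) = sigma^2 * sum_{i=0..q-k} theta_i * theta_{i+k},
and rho(k) = gamma(k) / gamma(0). Sigma^2 cancels.
  numerator   = (1)*(0.334) + (0.468)*(0.155) = 0.40654.
  denominator = (1)^2 + (0.468)^2 + (0.334)^2 + (0.155)^2 = 1.354605.
  rho(2) = 0.40654 / 1.354605 = 0.3001.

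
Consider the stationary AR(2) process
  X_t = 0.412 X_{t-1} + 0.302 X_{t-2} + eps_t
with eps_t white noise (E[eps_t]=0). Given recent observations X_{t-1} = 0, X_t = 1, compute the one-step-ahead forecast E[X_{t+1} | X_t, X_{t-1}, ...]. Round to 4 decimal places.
E[X_{t+1} \mid \mathcal F_t] = 0.4120

For an AR(p) model X_t = c + sum_i phi_i X_{t-i} + eps_t, the
one-step-ahead conditional mean is
  E[X_{t+1} | X_t, ...] = c + sum_i phi_i X_{t+1-i}.
Substitute known values:
  E[X_{t+1} | ...] = (0.412) * (1) + (0.302) * (0)
                   = 0.4120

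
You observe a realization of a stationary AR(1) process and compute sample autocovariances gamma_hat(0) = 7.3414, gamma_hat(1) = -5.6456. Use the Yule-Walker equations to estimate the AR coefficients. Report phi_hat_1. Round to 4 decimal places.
\hat\phi_{1} = -0.7690

The Yule-Walker equations for an AR(p) process read, in matrix form,
  Gamma_p phi = r_p,   with   (Gamma_p)_{ij} = gamma(|i - j|),
                       (r_p)_i = gamma(i),   i,j = 1..p.
Substitute the sample gammas (Toeplitz matrix and right-hand side of size 1):
  Gamma_p = [[7.3414]]
  r_p     = [-5.6456]
With p = 1 this is the single equation gamma(0) phi_1 = gamma(1):
  phi_hat_1 = gamma(1) / gamma(0) = -5.6456 / 7.3414 = -0.7690.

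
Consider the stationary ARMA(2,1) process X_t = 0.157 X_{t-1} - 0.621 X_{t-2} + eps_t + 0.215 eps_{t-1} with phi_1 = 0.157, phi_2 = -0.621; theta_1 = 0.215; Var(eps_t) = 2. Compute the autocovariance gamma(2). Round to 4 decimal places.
\gamma(2) = -2.1241

Multiply the model equation by X_{t-k} and take expectations. With theta_0 = psi_0 = 1 and psi_j the MA(infinity) weights, this gives
  gamma(k) - sum_i phi_i gamma(k-i) = c_k,
  c_k = sigma^2 * sum_{j=k..q} theta_j psi_{j-k}   (c_k = 0 for k > q),
using gamma(-m) = gamma(m).
psi-weights needed (psi_j = theta_j + sum_i phi_i psi_{j-i}):
  psi_1 = theta_1 + phi_1 = 0.215 + (0.157) = 0.372
Right-hand sides:
  c_0 = sigma^2 (1 + theta_1 psi_1) = 2 * (1 + (0.215)(0.372)) = 2 * 1.07998 = 2.15996
  c_1 = sigma^2 theta_1 = 2 * (0.215) = 0.43
  c_2 = 0
Equations for k = 0, 1, 2 (AR order 2, c_2 = 0):
  (E0) gamma(0) = phi_1 gamma(1) + phi_2 gamma(2) + c_0
  (E1) gamma(1) = phi_1 gamma(0) + phi_2 gamma(1) + c_1
  (E2) gamma(2) = phi_1 gamma(1) + phi_2 gamma(0)
From (E1): gamma(1) = A gamma(0) + B with
  A = phi_1 / (1 - phi_2) = 0.157 / 1.621 = 0.096854,   B = c_1 / (1 - phi_2) = 0.43 / 1.621 = 0.265268.
Insert (E2) into (E0): gamma(0) (1 - phi_2^2) = phi_1 (1 + phi_2) gamma(1) + c_0.
  phi_1 (1 + phi_2) = (0.157)(0.379) = 0.059503,   1 - phi_2^2 = 0.614359.
Replace gamma(1) by A gamma(0) + B and collect gamma(0):
  gamma(0) [0.614359 - (0.059503)(0.096854)] = (0.059503)(0.265268) + 2.15996
  gamma(0) * 0.608596 = 2.175744
  gamma(0) = 2.175744 / 0.608596 = 3.575023.
  gamma(1) = A gamma(0) + B = (0.096854)(3.575023) + (0.265268) = 0.611523.
  gamma(2) = phi_1 gamma(1) + phi_2 gamma(0) = (0.157)(0.611523) + (-0.621)(3.575023) = -2.12408.
Therefore gamma(2) = -2.1241 (to 4 decimal places).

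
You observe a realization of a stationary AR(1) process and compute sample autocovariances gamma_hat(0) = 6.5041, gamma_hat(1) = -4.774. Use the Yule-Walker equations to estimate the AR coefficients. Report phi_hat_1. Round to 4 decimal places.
\hat\phi_{1} = -0.7340

The Yule-Walker equations for an AR(p) process read, in matrix form,
  Gamma_p phi = r_p,   with   (Gamma_p)_{ij} = gamma(|i - j|),
                       (r_p)_i = gamma(i),   i,j = 1..p.
Substitute the sample gammas (Toeplitz matrix and right-hand side of size 1):
  Gamma_p = [[6.5041]]
  r_p     = [-4.774]
With p = 1 this is the single equation gamma(0) phi_1 = gamma(1):
  phi_hat_1 = gamma(1) / gamma(0) = -4.774 / 6.5041 = -0.7340.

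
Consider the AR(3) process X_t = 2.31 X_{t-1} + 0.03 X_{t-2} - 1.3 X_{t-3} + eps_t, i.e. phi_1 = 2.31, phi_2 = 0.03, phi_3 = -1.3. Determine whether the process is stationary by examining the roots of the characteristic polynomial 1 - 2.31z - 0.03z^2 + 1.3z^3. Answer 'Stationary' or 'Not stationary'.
\text{Not stationary}

The AR(p) characteristic polynomial is P(z) = 1 - 2.31z - 0.03z^2 + 1.3z^3.
Stationarity requires all roots to lie outside the unit circle, i.e. |z| > 1 for every root.
Degree 3: look for a simple real root z0 first, then factor out (1 - z/z0) and solve the remaining quadratic.
Testing z0 = 0.5: P(0.5) = 1 + (-2.31)(0.5) + (-0.03)(0.5)^2 + (1.3)(0.5)^3
  = 1 + (-1.155) + (-0.0075) + (0.1625) = 0.  So z_0 = 0.5 is a root, |z_0| = 0.5.
Divide out the factor (1 - 2 z) = (1 - z/z0) (since 1/z0 = 2):
  P(z) = (1 - 2 z)(1 + (-0.31) z + (-0.65) z^2)
  [check: z-coef -0.31 - (2) = -2.31; z^2-coef -0.65 - (2)(-0.31) = -0.03; z^3-coef -(2)(-0.65) = 1.3.]
Remaining roots from the quadratic factor 1 + (-0.31) z + (-0.65) z^2:
  Set 1 + (-0.31) z + (-0.65) z^2 = 0, i.e. a z^2 + b z + c = 0 with a = -0.65, b = -0.31, c = 1.
  Discriminant D = b^2 - 4ac = (-0.31)^2 - 4*(-0.65)*1 = 0.0961 - (-2.6) = 2.6961.
  D >= 0, so the roots are real: z = (-b +/- sqrt(D)) / (2a) = (0.31 +/- 1.641981) / (-1.3).
    z_1 = (0.31 + 1.641981) / (-1.3) = -1.5015,   |z_1| = 1.5015.
    z_2 = (0.31 - 1.641981) / (-1.3) = 1.0246,   |z_2| = 1.0246.
Moduli of all roots: 0.5000, 1.5015, 1.0246.
All moduli strictly greater than 1? No.
Verdict: Not stationary.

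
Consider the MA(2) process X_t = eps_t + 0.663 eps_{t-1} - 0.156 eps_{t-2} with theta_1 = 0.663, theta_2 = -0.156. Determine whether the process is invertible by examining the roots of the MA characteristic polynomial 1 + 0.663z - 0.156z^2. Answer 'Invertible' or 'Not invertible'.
\text{Invertible}

The MA(q) characteristic polynomial is P(z) = 1 + 0.663z - 0.156z^2.
Invertibility requires all roots to lie outside the unit circle, i.e. |z| > 1 for every root.
Set 1 + (0.663) z + (-0.156) z^2 = 0, i.e. a z^2 + b z + c = 0 with a = -0.156, b = 0.663, c = 1.
Discriminant D = b^2 - 4ac = (0.663)^2 - 4*(-0.156)*1 = 0.439569 - (-0.624) = 1.063569.
D >= 0, so the roots are real: z = (-b +/- sqrt(D)) / (2a) = (-0.663 +/- 1.031295) / (-0.312).
  z_1 = (-0.663 + 1.031295) / (-0.312) = -1.1804,   |z_1| = 1.1804.
  z_2 = (-0.663 - 1.031295) / (-0.312) = 5.4304,   |z_2| = 5.4304.
Moduli of all roots: 1.1804, 5.4304.
All moduli strictly greater than 1? Yes.
Verdict: Invertible.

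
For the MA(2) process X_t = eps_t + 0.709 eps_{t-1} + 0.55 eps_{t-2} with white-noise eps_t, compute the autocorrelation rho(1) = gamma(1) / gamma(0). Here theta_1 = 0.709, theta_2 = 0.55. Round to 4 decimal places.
\rho(1) = 0.6088

For an MA(q) process with theta_0 = 1, the autocovariance is
  gamma(k) = sigma^2 * sum_{i=0..q-k} theta_i * theta_{i+k},
and rho(k) = gamma(k) / gamma(0). Sigma^2 cancels.
  numerator   = (1)*(0.709) + (0.709)*(0.55) = 1.09895.
  denominator = (1)^2 + (0.709)^2 + (0.55)^2 = 1.805181.
  rho(1) = 1.09895 / 1.805181 = 0.6088.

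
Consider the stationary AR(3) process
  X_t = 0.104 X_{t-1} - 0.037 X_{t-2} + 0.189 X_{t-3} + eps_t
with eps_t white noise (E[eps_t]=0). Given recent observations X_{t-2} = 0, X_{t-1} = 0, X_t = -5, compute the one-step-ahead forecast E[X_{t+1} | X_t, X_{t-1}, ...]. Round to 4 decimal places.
E[X_{t+1} \mid \mathcal F_t] = -0.5200

For an AR(p) model X_t = c + sum_i phi_i X_{t-i} + eps_t, the
one-step-ahead conditional mean is
  E[X_{t+1} | X_t, ...] = c + sum_i phi_i X_{t+1-i}.
Substitute known values:
  E[X_{t+1} | ...] = (0.104) * (-5) + (-0.037) * (0) + (0.189) * (0)
                   = -0.5200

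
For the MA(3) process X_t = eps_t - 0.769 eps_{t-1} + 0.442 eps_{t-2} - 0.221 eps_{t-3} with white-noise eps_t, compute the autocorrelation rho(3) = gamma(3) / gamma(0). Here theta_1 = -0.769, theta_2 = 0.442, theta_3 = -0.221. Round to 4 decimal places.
\rho(3) = -0.1204

For an MA(q) process with theta_0 = 1, the autocovariance is
  gamma(k) = sigma^2 * sum_{i=0..q-k} theta_i * theta_{i+k},
and rho(k) = gamma(k) / gamma(0). Sigma^2 cancels.
  numerator   = (1)*(-0.221) = -0.221.
  denominator = (1)^2 + (-0.769)^2 + (0.442)^2 + (-0.221)^2 = 1.835566.
  rho(3) = -0.221 / 1.835566 = -0.1204.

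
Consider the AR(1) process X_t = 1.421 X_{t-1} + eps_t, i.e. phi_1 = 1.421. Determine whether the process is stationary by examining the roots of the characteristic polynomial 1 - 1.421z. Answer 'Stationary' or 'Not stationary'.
\text{Not stationary}

The AR(p) characteristic polynomial is P(z) = 1 - 1.421z.
Stationarity requires all roots to lie outside the unit circle, i.e. |z| > 1 for every root.
This is linear in z: 1 + (-1.421) z = 0  =>  z = -1/(-1.421) = 0.70373,  |z| = 0.70373.
Moduli of all roots: 0.7037.
All moduli strictly greater than 1? No.
Verdict: Not stationary.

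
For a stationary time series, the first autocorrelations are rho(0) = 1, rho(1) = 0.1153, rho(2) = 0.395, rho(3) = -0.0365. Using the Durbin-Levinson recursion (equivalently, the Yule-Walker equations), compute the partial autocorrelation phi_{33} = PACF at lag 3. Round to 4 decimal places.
\phi_{33} = -0.1299

The PACF at lag k is phi_{kk}, the last component of the solution
to the Yule-Walker system G_k phi = r_k where
  (G_k)_{ij} = rho(|i - j|), (r_k)_i = rho(i), i,j = 1..k.
Equivalently, Durbin-Levinson gives phi_{kk} iteratively:
  phi_{11} = rho(1)
  phi_{kk} = [rho(k) - sum_{j=1..k-1} phi_{k-1,j} rho(k-j)]
            / [1 - sum_{j=1..k-1} phi_{k-1,j} rho(j)],
  phi_{k,j} = phi_{k-1,j} - phi_{kk} phi_{k-1,k-j},  j = 1..k-1.
Step k = 1:
  phi_11 = rho(1) = 0.1153.
Step k = 2:
  phi_22 = [rho(2) - phi_11 rho(1)] / [1 - phi_11 rho(1)] = [0.395 - (0.1153)(0.1153)] / [1 - (0.1153)(0.1153)]
         = 0.38170591 / 0.98670591 = 0.386849.
  Update: phi_21 = phi_11 - phi_22 phi_11 = 0.1153 - (0.386849)(0.1153) = 0.070696.
Step k = 3:
  phi_33 = [rho(3) - phi_21 rho(2) - phi_22 rho(1)] / [1 - phi_21 rho(1) - phi_22 rho(2)]
    numerator   = -0.0365 - (0.070696)(0.395) - (0.386849)(0.1153) = -0.10902871
    denominator = 1 - (0.070696)(0.1153) - (0.386849)(0.395) = 0.83904347
  phi_33 = -0.10902871 / 0.83904347 = -0.1299.
Therefore phi_{33} = -0.1299.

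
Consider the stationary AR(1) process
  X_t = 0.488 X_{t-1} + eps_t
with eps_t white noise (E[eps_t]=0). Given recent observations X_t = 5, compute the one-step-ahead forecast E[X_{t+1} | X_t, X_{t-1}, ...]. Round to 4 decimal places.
E[X_{t+1} \mid \mathcal F_t] = 2.4400

For an AR(p) model X_t = c + sum_i phi_i X_{t-i} + eps_t, the
one-step-ahead conditional mean is
  E[X_{t+1} | X_t, ...] = c + sum_i phi_i X_{t+1-i}.
Substitute known values:
  E[X_{t+1} | ...] = (0.488) * (5)
                   = 2.4400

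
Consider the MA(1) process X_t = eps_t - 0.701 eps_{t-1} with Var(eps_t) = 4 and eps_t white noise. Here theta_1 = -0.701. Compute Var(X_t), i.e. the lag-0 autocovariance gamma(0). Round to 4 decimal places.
\gamma(0) = 5.9656

For an MA(q) process X_t = eps_t + sum_i theta_i eps_{t-i} with
Var(eps_t) = sigma^2, the variance is
  gamma(0) = sigma^2 * (1 + sum_i theta_i^2).
  sum_i theta_i^2 = (-0.701)^2 = 0.491401.
  gamma(0) = 4 * (1 + 0.491401) = 4 * 1.491401 = 5.965604, which rounds to 5.9656.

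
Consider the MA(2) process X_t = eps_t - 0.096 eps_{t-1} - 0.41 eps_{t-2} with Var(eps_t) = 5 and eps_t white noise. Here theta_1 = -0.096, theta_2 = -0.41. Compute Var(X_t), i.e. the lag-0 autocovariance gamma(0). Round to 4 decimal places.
\gamma(0) = 5.8866

For an MA(q) process X_t = eps_t + sum_i theta_i eps_{t-i} with
Var(eps_t) = sigma^2, the variance is
  gamma(0) = sigma^2 * (1 + sum_i theta_i^2).
  sum_i theta_i^2 = (-0.096)^2 + (-0.41)^2 = 0.009216 + 0.1681 = 0.177316.
  gamma(0) = 5 * (1 + 0.177316) = 5 * 1.177316 = 5.88658, which rounds to 5.8866.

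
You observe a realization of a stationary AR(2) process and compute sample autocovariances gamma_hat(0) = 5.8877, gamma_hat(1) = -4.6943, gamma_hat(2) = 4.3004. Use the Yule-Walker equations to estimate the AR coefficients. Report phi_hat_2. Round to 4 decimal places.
\hat\phi_{2} = 0.2600

The Yule-Walker equations for an AR(p) process read, in matrix form,
  Gamma_p phi = r_p,   with   (Gamma_p)_{ij} = gamma(|i - j|),
                       (r_p)_i = gamma(i),   i,j = 1..p.
Substitute the sample gammas (Toeplitz matrix and right-hand side of size 2):
  Gamma_p = [[5.8877, -4.6943], [-4.6943, 5.8877]]
  r_p     = [-4.6943, 4.3004]
Written out:
  5.8877 phi_1 - 4.6943 phi_2 = -4.6943
  -4.6943 phi_1 + 5.8877 phi_2 = 4.3004
Solve by Cramer's rule:
  det = gamma(0)^2 - gamma(1)^2 = (5.8877)^2 - (-4.6943)^2 = 34.66501129 - 22.03645249 = 12.6285588
  phi_hat_1 = [gamma(1) gamma(0) - gamma(1) gamma(2)] / det = [(-4.6943)(5.8877) - (-4.6943)(4.3004)] / 12.6285588 = -7.45126239 / 12.6285588 = -0.59
  phi_hat_2 = [gamma(0) gamma(2) - gamma(1)^2] / det = [(5.8877)(4.3004) - (-4.6943)^2] / 12.6285588 = 3.28301259 / 12.6285588 = 0.26
So phi_hat = [-0.5900, 0.2600].
Therefore phi_hat_2 = 0.2600.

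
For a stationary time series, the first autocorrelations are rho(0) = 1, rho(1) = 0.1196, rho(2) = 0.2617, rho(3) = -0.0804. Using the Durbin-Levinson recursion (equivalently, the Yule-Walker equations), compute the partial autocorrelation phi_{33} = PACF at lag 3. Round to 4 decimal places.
\phi_{33} = -0.1449

The PACF at lag k is phi_{kk}, the last component of the solution
to the Yule-Walker system G_k phi = r_k where
  (G_k)_{ij} = rho(|i - j|), (r_k)_i = rho(i), i,j = 1..k.
Equivalently, Durbin-Levinson gives phi_{kk} iteratively:
  phi_{11} = rho(1)
  phi_{kk} = [rho(k) - sum_{j=1..k-1} phi_{k-1,j} rho(k-j)]
            / [1 - sum_{j=1..k-1} phi_{k-1,j} rho(j)],
  phi_{k,j} = phi_{k-1,j} - phi_{kk} phi_{k-1,k-j},  j = 1..k-1.
Step k = 1:
  phi_11 = rho(1) = 0.1196.
Step k = 2:
  phi_22 = [rho(2) - phi_11 rho(1)] / [1 - phi_11 rho(1)] = [0.2617 - (0.1196)(0.1196)] / [1 - (0.1196)(0.1196)]
         = 0.24739584 / 0.98569584 = 0.250986.
  Update: phi_21 = phi_11 - phi_22 phi_11 = 0.1196 - (0.250986)(0.1196) = 0.089582.
Step k = 3:
  phi_33 = [rho(3) - phi_21 rho(2) - phi_22 rho(1)] / [1 - phi_21 rho(1) - phi_22 rho(2)]
    numerator   = -0.0804 - (0.089582)(0.2617) - (0.250986)(0.1196) = -0.13386155
    denominator = 1 - (0.089582)(0.1196) - (0.250986)(0.2617) = 0.92360295
  phi_33 = -0.13386155 / 0.92360295 = -0.1449.
Therefore phi_{33} = -0.1449.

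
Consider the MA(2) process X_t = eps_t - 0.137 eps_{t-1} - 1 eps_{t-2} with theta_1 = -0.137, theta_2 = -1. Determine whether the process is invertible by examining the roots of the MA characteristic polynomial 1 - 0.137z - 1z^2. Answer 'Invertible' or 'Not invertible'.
\text{Not invertible}

The MA(q) characteristic polynomial is P(z) = 1 - 0.137z - 1z^2.
Invertibility requires all roots to lie outside the unit circle, i.e. |z| > 1 for every root.
Set 1 + (-0.137) z + (-1) z^2 = 0, i.e. a z^2 + b z + c = 0 with a = -1, b = -0.137, c = 1.
Discriminant D = b^2 - 4ac = (-0.137)^2 - 4*(-1)*1 = 0.018769 - (-4) = 4.018769.
D >= 0, so the roots are real: z = (-b +/- sqrt(D)) / (2a) = (0.137 +/- 2.004687) / (-2).
  z_1 = (0.137 + 2.004687) / (-2) = -1.0708,   |z_1| = 1.0708.
  z_2 = (0.137 - 2.004687) / (-2) = 0.9338,   |z_2| = 0.9338.
Moduli of all roots: 1.0708, 0.9338.
All moduli strictly greater than 1? No.
Verdict: Not invertible.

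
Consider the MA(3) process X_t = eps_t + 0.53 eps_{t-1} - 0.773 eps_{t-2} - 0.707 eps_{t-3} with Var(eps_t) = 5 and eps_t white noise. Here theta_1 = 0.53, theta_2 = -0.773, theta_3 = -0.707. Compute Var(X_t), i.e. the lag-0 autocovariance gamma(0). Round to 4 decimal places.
\gamma(0) = 11.8914

For an MA(q) process X_t = eps_t + sum_i theta_i eps_{t-i} with
Var(eps_t) = sigma^2, the variance is
  gamma(0) = sigma^2 * (1 + sum_i theta_i^2).
  sum_i theta_i^2 = (0.53)^2 + (-0.773)^2 + (-0.707)^2 = 0.2809 + 0.597529 + 0.499849 = 1.378278.
  gamma(0) = 5 * (1 + 1.378278) = 5 * 2.378278 = 11.89139, which rounds to 11.8914.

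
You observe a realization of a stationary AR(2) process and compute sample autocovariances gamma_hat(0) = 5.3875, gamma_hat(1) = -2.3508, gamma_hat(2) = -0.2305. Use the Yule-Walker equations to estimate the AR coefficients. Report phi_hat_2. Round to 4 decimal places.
\hat\phi_{2} = -0.2880

The Yule-Walker equations for an AR(p) process read, in matrix form,
  Gamma_p phi = r_p,   with   (Gamma_p)_{ij} = gamma(|i - j|),
                       (r_p)_i = gamma(i),   i,j = 1..p.
Substitute the sample gammas (Toeplitz matrix and right-hand side of size 2):
  Gamma_p = [[5.3875, -2.3508], [-2.3508, 5.3875]]
  r_p     = [-2.3508, -0.2305]
Written out:
  5.3875 phi_1 - 2.3508 phi_2 = -2.3508
  -2.3508 phi_1 + 5.3875 phi_2 = -0.2305
Solve by Cramer's rule:
  det = gamma(0)^2 - gamma(1)^2 = (5.3875)^2 - (-2.3508)^2 = 29.02515625 - 5.52626064 = 23.49889561
  phi_hat_1 = [gamma(1) gamma(0) - gamma(1) gamma(2)] / det = [(-2.3508)(5.3875) - (-2.3508)(-0.2305)] / 23.49889561 = -13.2067944 / 23.49889561 = -0.562
  phi_hat_2 = [gamma(0) gamma(2) - gamma(1)^2] / det = [(5.3875)(-0.2305) - (-2.3508)^2] / 23.49889561 = -6.76807939 / 23.49889561 = -0.288
So phi_hat = [-0.5620, -0.2880].
Therefore phi_hat_2 = -0.2880.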